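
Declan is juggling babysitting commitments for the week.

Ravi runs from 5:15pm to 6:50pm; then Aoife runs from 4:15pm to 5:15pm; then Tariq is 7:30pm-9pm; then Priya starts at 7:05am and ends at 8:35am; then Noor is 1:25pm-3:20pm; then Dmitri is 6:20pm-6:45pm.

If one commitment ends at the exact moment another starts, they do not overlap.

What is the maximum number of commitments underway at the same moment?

Walk through starts and ends in time order (an end at T is processed before a start at T):
7:05am start Priya → 1
8:35am end Priya → 0
1:25pm start Noor → 1
3:20pm end Noor → 0
4:15pm start Aoife → 1
5:15pm end Aoife → 0
5:15pm start Ravi → 1
6:20pm start Dmitri → 2
6:45pm end Dmitri → 1
6:50pm end Ravi → 0
7:30pm start Tariq → 1
9pm end Tariq → 0
Peak is 2, at 6:20pm (Dmitri, Ravi).

2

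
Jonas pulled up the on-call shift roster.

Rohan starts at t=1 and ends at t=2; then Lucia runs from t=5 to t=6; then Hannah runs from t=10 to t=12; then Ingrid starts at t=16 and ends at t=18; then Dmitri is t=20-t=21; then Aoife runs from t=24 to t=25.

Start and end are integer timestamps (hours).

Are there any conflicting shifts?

No

Sorted by start: Rohan, Lucia, Hannah, Ingrid, Dmitri, Aoife.
Lucia starts after Rohan ends, so Rohan has no further overlaps.
Hannah starts after Lucia ends, so Lucia has no further overlaps.
Ingrid starts after Hannah ends, so Hannah has no further overlaps.
Dmitri starts after Ingrid ends, so Ingrid has no further overlaps.
Aoife starts after Dmitri ends.
Every pair is clear; the schedule has no overlaps.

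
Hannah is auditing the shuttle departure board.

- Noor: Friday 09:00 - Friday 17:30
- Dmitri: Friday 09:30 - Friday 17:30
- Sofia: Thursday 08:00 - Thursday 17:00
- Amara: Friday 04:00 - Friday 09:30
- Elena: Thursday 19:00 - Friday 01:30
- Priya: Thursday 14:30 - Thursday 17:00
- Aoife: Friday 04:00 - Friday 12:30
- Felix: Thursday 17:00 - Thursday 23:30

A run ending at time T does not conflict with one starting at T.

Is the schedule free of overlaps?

No

Sorted by start: Sofia, Priya, Felix, Elena, Amara, Aoife, Noor, Dmitri.
Priya starts before Sofia ends → Sofia and Priya overlap.
That's a conflict, so the schedule is not conflict-free.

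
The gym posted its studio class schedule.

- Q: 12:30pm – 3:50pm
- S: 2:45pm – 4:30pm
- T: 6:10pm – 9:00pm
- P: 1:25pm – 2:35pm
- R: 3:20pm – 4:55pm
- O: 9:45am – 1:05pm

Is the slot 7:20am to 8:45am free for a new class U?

O: starts 9:45am at or after U ends 8:45am → clear.
Q: starts 12:30pm at or after U ends 8:45am → clear.
P: starts 1:25pm at or after U ends 8:45am → clear.
S: starts 2:45pm at or after U ends 8:45am → clear.
R: starts 3:20pm at or after U ends 8:45am → clear.
T: starts 6:10pm at or after U ends 8:45am → clear.

Yes — the slot is free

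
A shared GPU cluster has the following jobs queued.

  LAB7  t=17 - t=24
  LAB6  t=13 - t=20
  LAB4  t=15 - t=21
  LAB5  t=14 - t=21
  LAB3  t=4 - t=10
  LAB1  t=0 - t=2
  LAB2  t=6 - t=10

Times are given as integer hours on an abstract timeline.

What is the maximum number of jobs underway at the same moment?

Sort all start/end points and keep a running count:
t=0 start LAB1 → 1
t=2 end LAB1 → 0
t=4 start LAB3 → 1
t=6 start LAB2 → 2
t=10 end LAB2 → 1
t=10 end LAB3 → 0
t=13 start LAB6 → 1
t=14 start LAB5 → 2
t=15 start LAB4 → 3
t=17 start LAB7 → 4
t=20 end LAB6 → 3
t=21 end LAB4 → 2
t=21 end LAB5 → 1
t=24 end LAB7 → 0
Peak is 4, at t=17 (LAB4, LAB5, LAB6, LAB7).

4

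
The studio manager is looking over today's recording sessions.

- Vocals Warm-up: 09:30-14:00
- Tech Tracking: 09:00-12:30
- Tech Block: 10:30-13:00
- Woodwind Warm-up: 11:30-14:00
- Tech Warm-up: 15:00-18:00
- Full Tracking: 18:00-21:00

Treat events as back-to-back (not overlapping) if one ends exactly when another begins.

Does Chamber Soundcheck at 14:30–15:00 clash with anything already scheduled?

No — it doesn't clash with anything

Tech Tracking: ends 12:30 at or before Chamber Soundcheck starts 14:30 → clear.
Vocals Warm-up: ends 14:00 at or before Chamber Soundcheck starts 14:30 → clear.
Tech Block: ends 13:00 at or before Chamber Soundcheck starts 14:30 → clear.
Woodwind Warm-up: ends 14:00 at or before Chamber Soundcheck starts 14:30 → clear.
Tech Warm-up: starts 15:00 at or after Chamber Soundcheck ends 15:00 → clear.
Full Tracking: starts 18:00 at or after Chamber Soundcheck ends 15:00 → clear.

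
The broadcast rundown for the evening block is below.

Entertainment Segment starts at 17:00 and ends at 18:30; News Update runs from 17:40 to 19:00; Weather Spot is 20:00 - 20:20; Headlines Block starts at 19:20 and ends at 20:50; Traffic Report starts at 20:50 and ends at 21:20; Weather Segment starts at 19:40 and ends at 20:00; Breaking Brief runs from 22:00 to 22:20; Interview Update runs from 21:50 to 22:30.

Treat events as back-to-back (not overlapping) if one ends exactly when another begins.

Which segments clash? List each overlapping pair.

Breaking Brief & Interview Update, Entertainment Segment & News Update, Headlines Block & Weather Segment, Headlines Block & Weather Spot

Check each pair: they overlap iff neither finishes before the other starts.
Sorted by start: Entertainment Segment, News Update, Headlines Block, Weather Segment, Weather Spot, Traffic Report, Interview Update, Breaking Brief.
News Update starts before Entertainment Segment ends → Entertainment Segment and News Update overlap.
Headlines Block starts after Entertainment Segment ends, so Entertainment Segment has no further overlaps.
Headlines Block starts after News Update ends, so News Update has no further overlaps.
Weather Segment starts before Headlines Block ends → Headlines Block and Weather Segment overlap.
Weather Spot starts before Headlines Block ends → Headlines Block and Weather Spot overlap.
Traffic Report starts exactly when Headlines Block ends (back-to-back, no overlap), so Headlines Block has no further overlaps.
Weather Spot starts exactly when Weather Segment ends (back-to-back, no overlap), so Weather Segment has no further overlaps.
Traffic Report starts after Weather Spot ends, so Weather Spot has no further overlaps.
Interview Update starts after Traffic Report ends, so Traffic Report has no further overlaps.
Breaking Brief starts before Interview Update ends → Interview Update and Breaking Brief overlap.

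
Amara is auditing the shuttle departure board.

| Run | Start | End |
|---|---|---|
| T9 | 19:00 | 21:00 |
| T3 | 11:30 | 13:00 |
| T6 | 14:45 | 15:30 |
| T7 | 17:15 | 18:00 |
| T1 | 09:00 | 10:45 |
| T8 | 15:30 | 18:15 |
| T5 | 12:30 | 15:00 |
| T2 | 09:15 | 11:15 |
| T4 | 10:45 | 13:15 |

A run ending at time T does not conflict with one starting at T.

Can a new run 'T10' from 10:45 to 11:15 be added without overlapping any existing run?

No — it overlaps T2, T4

T1: ends 10:45 at or before T10 starts 10:45 → clear.
T2: starts 09:15 before T10 ends 11:15, and ends 11:15 after T10 starts 10:45 → overlap.
T4: starts 10:45 before T10 ends 11:15, and ends 13:15 after T10 starts 10:45 → overlap.
T3: starts 11:30 at or after T10 ends 11:15 → clear.
T5: starts 12:30 at or after T10 ends 11:15 → clear.
T6: starts 14:45 at or after T10 ends 11:15 → clear.
T8: starts 15:30 at or after T10 ends 11:15 → clear.
T7: starts 17:15 at or after T10 ends 11:15 → clear.
T9: starts 19:00 at or after T10 ends 11:15 → clear.
T10 overlaps T2, T4.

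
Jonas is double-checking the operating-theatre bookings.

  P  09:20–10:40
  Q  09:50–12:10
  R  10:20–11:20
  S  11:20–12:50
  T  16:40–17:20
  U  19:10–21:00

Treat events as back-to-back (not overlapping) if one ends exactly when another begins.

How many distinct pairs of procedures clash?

Sorted by start: P, Q, R, S, T, U.
Q starts before P ends → P and Q overlap.
R starts before P ends → P and R overlap.
S starts after P ends; P is clear from here.
R starts before Q ends → Q and R overlap.
S starts before Q ends → Q and S overlap.
T starts after Q ends; Q is clear from here.
S starts exactly when R ends (back-to-back, no overlap); R is clear from here.
T starts after S ends; S is clear from here.
U starts after T ends.
Overlapping pairs: P & Q, P & R, Q & R, Q & S — 4 in total.

4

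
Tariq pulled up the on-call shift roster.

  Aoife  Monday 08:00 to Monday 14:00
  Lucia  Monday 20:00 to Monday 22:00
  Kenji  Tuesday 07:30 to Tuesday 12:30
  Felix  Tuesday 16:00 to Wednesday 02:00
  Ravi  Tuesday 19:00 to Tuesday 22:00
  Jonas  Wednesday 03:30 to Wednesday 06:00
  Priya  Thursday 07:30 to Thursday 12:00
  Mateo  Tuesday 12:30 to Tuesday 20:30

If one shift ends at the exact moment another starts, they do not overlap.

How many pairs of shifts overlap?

Sorted by start: Aoife, Lucia, Kenji, Mateo, Felix, Ravi, Jonas, Priya.
Lucia starts after Aoife ends, so Aoife has no further overlaps.
Kenji starts after Lucia ends, so Lucia has no further overlaps.
Mateo starts exactly when Kenji ends (back-to-back, no overlap), so Kenji has no further overlaps.
Felix starts before Mateo ends → Mateo and Felix overlap.
Ravi starts before Mateo ends → Mateo and Ravi overlap.
Jonas starts after Mateo ends, so Mateo has no further overlaps.
Ravi starts before Felix ends → Felix and Ravi overlap.
Jonas starts after Felix ends, so Felix has no further overlaps.
Jonas starts after Ravi ends, so Ravi has no further overlaps.
Priya starts after Jonas ends.
Overlapping pairs: Felix & Mateo, Felix & Ravi, Mateo & Ravi — 3 in total.

3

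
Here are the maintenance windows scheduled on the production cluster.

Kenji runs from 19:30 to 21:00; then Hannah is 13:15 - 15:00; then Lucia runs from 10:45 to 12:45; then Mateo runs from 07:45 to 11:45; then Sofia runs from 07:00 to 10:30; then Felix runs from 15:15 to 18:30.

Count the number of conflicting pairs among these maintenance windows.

Sorted by start: Sofia, Mateo, Lucia, Hannah, Felix, Kenji.
Mateo starts before Sofia ends → Sofia and Mateo overlap.
Lucia starts after Sofia ends; Sofia is clear from here.
Lucia starts before Mateo ends → Mateo and Lucia overlap.
Hannah starts after Mateo ends; Mateo is clear from here.
Hannah starts after Lucia ends; Lucia is clear from here.
Felix starts after Hannah ends; Hannah is clear from here.
Kenji starts after Felix ends.
Overlapping pairs: Lucia & Mateo, Mateo & Sofia — 2 in total.

2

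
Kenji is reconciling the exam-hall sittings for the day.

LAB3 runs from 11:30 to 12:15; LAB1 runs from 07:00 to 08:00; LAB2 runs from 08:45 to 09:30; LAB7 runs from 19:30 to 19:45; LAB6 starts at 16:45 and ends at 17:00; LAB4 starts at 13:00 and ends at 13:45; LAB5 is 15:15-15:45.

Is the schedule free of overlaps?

Yes

Sorted by start: LAB1, LAB2, LAB3, LAB4, LAB5, LAB6, LAB7.
LAB2 starts after LAB1 ends — done with LAB1.
LAB3 starts after LAB2 ends — done with LAB2.
LAB4 starts after LAB3 ends — done with LAB3.
LAB5 starts after LAB4 ends — done with LAB4.
LAB6 starts after LAB5 ends — done with LAB5.
LAB7 starts after LAB6 ends.
Every pair is clear; the schedule has no overlaps.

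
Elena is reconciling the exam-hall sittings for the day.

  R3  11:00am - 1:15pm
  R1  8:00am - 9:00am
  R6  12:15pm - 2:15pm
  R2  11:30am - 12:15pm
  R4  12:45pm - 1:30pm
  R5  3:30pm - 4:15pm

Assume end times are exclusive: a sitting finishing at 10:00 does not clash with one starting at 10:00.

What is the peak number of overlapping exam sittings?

Sweep the timeline, counting +1 at each start and −1 at each end (ends before starts at a tie):
8:00am start R1 → 1
9:00am end R1 → 0
11:00am start R3 → 1
11:30am start R2 → 2
12:15pm end R2 → 1
12:15pm start R6 → 2
12:45pm start R4 → 3
1:15pm end R3 → 2
1:30pm end R4 → 1
2:15pm end R6 → 0
3:30pm start R5 → 1
4:15pm end R5 → 0
Peak is 3, at 12:45pm (R3, R4, R6).

3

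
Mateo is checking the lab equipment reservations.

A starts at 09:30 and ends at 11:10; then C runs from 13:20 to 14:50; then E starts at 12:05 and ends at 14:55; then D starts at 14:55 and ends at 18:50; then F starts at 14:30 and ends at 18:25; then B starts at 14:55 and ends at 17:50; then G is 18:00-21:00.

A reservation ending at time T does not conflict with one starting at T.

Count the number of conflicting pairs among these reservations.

8

Sorted by start: A, E, C, F, B, D, G.
E starts after A ends, so nothing later overlaps A either.
C starts before E ends → E and C overlap.
F starts before E ends → E and F overlap.
B starts exactly when E ends (back-to-back, no overlap), so nothing later overlaps E either.
F starts before C ends → C and F overlap.
B starts after C ends, so nothing later overlaps C either.
B starts before F ends → F and B overlap.
D starts before F ends → F and D overlap.
G starts before F ends → F and G overlap.
D starts before B ends → B and D overlap.
G starts after B ends.
G starts before D ends → D and G overlap.
Overlapping pairs: B & D, B & F, C & E, C & F, D & F, D & G, E & F, F & G — 8 in total.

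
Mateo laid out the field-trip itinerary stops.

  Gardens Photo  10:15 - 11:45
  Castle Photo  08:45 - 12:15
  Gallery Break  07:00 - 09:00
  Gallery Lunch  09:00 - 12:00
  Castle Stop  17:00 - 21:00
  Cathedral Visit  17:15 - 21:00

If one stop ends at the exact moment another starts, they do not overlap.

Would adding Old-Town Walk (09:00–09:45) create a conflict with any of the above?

Gallery Break: ends 09:00 at or before Old-Town Walk starts 09:00 → clear.
Castle Photo: starts 08:45 before Old-Town Walk ends 09:45, and ends 12:15 after Old-Town Walk starts 09:00 → overlap.
Gallery Lunch: starts 09:00 before Old-Town Walk ends 09:45, and ends 12:00 after Old-Town Walk starts 09:00 → overlap.
Gardens Photo: starts 10:15 at or after Old-Town Walk ends 09:45 → clear.
Castle Stop: starts 17:00 at or after Old-Town Walk ends 09:45 → clear.
Cathedral Visit: starts 17:15 at or after Old-Town Walk ends 09:45 → clear.
Old-Town Walk overlaps Castle Photo, Gallery Lunch.

Yes — it overlaps Castle Photo, Gallery Lunch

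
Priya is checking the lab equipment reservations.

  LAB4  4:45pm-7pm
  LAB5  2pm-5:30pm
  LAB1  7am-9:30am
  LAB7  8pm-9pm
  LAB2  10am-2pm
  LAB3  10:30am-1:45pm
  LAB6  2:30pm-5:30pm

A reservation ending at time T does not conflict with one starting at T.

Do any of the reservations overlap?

Sorted by start: LAB1, LAB2, LAB3, LAB5, LAB6, LAB4, LAB7.
LAB2 starts after LAB1 ends, so nothing later overlaps LAB1 either.
LAB3 starts before LAB2 ends → LAB2 and LAB3 overlap.
That's a conflict, so the schedule is not conflict-free.

Yes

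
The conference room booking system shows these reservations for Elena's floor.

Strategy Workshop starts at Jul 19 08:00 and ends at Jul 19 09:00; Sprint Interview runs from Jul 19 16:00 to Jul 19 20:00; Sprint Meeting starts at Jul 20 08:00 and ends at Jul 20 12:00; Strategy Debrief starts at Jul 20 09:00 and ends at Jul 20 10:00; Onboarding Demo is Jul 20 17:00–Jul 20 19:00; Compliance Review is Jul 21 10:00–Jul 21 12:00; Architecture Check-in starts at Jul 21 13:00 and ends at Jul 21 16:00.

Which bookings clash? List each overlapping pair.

Sorted by start: Strategy Workshop, Sprint Interview, Sprint Meeting, Strategy Debrief, Onboarding Demo, Compliance Review, Architecture Check-in.
Sprint Interview starts after Strategy Workshop ends, so nothing later overlaps Strategy Workshop either.
Sprint Meeting starts after Sprint Interview ends, so nothing later overlaps Sprint Interview either.
Strategy Debrief starts before Sprint Meeting ends → Sprint Meeting and Strategy Debrief overlap.
Onboarding Demo starts after Sprint Meeting ends, so nothing later overlaps Sprint Meeting either.
Onboarding Demo starts after Strategy Debrief ends, so nothing later overlaps Strategy Debrief either.
Compliance Review starts after Onboarding Demo ends, so nothing later overlaps Onboarding Demo either.
Architecture Check-in starts after Compliance Review ends.

Sprint Meeting & Strategy Debrief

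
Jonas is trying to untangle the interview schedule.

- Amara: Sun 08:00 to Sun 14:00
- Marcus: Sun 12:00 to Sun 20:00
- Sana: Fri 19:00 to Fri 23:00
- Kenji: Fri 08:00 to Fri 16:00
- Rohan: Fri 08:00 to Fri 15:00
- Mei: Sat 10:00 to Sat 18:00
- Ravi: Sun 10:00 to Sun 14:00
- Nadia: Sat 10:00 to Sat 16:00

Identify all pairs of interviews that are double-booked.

Amara & Marcus, Amara & Ravi, Kenji & Rohan, Marcus & Ravi, Mei & Nadia

Sorted by start: Kenji, Rohan, Sana, Mei, Nadia, Amara, Ravi, Marcus.
Rohan starts before Kenji ends → Kenji and Rohan overlap.
Sana starts after Kenji ends, so Kenji has no further overlaps.
Sana starts after Rohan ends, so Rohan has no further overlaps.
Mei starts after Sana ends, so Sana has no further overlaps.
Nadia starts before Mei ends → Mei and Nadia overlap.
Amara starts after Mei ends, so Mei has no further overlaps.
Amara starts after Nadia ends, so Nadia has no further overlaps.
Ravi starts before Amara ends → Amara and Ravi overlap.
Marcus starts before Amara ends → Amara and Marcus overlap.
Marcus starts before Ravi ends → Ravi and Marcus overlap.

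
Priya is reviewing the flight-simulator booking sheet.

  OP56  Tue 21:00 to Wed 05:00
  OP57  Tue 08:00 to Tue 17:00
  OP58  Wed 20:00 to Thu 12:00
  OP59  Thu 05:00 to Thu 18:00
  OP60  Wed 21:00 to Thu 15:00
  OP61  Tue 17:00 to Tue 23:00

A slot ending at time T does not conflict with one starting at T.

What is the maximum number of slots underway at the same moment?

3

Walk through starts and ends in time order (an end at T is processed before a start at T):
Tue 08:00 start OP57 → 1
Tue 17:00 end OP57 → 0
Tue 17:00 start OP61 → 1
Tue 21:00 start OP56 → 2
Tue 23:00 end OP61 → 1
Wed 05:00 end OP56 → 0
Wed 20:00 start OP58 → 1
Wed 21:00 start OP60 → 2
Thu 05:00 start OP59 → 3
Thu 12:00 end OP58 → 2
Thu 15:00 end OP60 → 1
Thu 18:00 end OP59 → 0
Peak is 3, at Thu 05:00 (OP58, OP59, OP60).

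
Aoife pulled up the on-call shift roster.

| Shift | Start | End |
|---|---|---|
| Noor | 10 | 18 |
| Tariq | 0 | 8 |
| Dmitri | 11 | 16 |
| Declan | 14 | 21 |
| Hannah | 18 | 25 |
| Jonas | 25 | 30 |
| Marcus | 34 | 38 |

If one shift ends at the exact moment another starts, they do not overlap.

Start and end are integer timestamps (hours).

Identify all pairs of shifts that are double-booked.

Sorted by start: Tariq, Noor, Dmitri, Declan, Hannah, Jonas, Marcus.
Noor starts after Tariq ends — done with Tariq.
Dmitri starts before Noor ends → Noor and Dmitri overlap.
Declan starts before Noor ends → Noor and Declan overlap.
Hannah starts exactly when Noor ends (back-to-back, no overlap) — done with Noor.
Declan starts before Dmitri ends → Dmitri and Declan overlap.
Hannah starts after Dmitri ends — done with Dmitri.
Hannah starts before Declan ends → Declan and Hannah overlap.
Jonas starts after Declan ends — done with Declan.
Jonas starts exactly when Hannah ends (back-to-back, no overlap) — done with Hannah.
Marcus starts after Jonas ends.

Declan & Dmitri, Declan & Hannah, Declan & Noor, Dmitri & Noor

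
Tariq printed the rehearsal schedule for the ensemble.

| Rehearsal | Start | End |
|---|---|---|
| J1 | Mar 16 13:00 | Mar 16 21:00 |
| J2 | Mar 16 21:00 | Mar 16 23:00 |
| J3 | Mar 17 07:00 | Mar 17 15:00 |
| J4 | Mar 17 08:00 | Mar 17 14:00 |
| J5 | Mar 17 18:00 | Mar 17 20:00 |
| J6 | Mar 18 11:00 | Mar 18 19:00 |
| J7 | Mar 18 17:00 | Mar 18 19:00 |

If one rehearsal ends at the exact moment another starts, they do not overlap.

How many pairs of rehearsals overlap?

2

Sorted by start: J1, J2, J3, J4, J5, J6, J7.
J2 starts exactly when J1 ends (back-to-back, no overlap), so nothing later overlaps J1 either.
J3 starts after J2 ends, so nothing later overlaps J2 either.
J4 starts before J3 ends → J3 and J4 overlap.
J5 starts after J3 ends, so nothing later overlaps J3 either.
J5 starts after J4 ends, so nothing later overlaps J4 either.
J6 starts after J5 ends, so nothing later overlaps J5 either.
J7 starts before J6 ends → J6 and J7 overlap.
Overlapping pairs: J3 & J4, J6 & J7 — 2 in total.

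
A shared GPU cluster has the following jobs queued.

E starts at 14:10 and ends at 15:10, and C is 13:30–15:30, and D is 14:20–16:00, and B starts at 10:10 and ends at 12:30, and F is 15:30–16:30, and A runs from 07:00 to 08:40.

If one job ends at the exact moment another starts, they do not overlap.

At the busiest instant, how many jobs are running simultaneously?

Sort all start/end points and keep a running count:
07:00 start A → 1
08:40 end A → 0
10:10 start B → 1
12:30 end B → 0
13:30 start C → 1
14:10 start E → 2
14:20 start D → 3
15:10 end E → 2
15:30 end C → 1
15:30 start F → 2
16:00 end D → 1
16:30 end F → 0
Peak is 3, at 14:20 (C, D, E).

3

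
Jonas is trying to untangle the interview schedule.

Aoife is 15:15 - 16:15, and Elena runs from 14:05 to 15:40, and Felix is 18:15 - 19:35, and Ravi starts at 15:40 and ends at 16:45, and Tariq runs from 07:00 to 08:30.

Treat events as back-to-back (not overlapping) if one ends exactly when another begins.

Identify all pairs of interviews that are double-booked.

Sorted by start: Tariq, Elena, Aoife, Ravi, Felix.
Elena starts after Tariq ends — done with Tariq.
Aoife starts before Elena ends → Elena and Aoife overlap.
Ravi starts exactly when Elena ends (back-to-back, no overlap) — done with Elena.
Ravi starts before Aoife ends → Aoife and Ravi overlap.
Felix starts after Aoife ends.
Felix starts after Ravi ends.

Aoife & Elena, Aoife & Ravi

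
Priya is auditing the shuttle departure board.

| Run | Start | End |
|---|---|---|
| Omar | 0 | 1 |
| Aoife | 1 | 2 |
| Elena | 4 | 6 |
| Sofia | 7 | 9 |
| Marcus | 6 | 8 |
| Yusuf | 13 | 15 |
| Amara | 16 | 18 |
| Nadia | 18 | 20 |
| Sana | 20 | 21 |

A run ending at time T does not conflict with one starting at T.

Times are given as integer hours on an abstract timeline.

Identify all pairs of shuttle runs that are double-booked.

Marcus & Sofia

Sorted by start: Omar, Aoife, Elena, Marcus, Sofia, Yusuf, Amara, Nadia, Sana.
Aoife starts exactly when Omar ends (back-to-back, no overlap) — done with Omar.
Elena starts after Aoife ends — done with Aoife.
Marcus starts exactly when Elena ends (back-to-back, no overlap) — done with Elena.
Sofia starts before Marcus ends → Marcus and Sofia overlap.
Yusuf starts after Marcus ends — done with Marcus.
Yusuf starts after Sofia ends — done with Sofia.
Amara starts after Yusuf ends — done with Yusuf.
Nadia starts exactly when Amara ends (back-to-back, no overlap) — done with Amara.
Sana starts exactly when Nadia ends (back-to-back, no overlap).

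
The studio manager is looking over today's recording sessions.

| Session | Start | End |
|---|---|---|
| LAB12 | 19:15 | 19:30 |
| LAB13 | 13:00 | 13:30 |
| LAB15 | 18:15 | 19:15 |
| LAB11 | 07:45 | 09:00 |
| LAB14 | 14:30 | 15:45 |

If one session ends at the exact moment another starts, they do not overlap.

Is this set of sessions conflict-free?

Sorted by start: LAB11, LAB13, LAB14, LAB15, LAB12.
LAB13 starts after LAB11 ends — done with LAB11.
LAB14 starts after LAB13 ends — done with LAB13.
LAB15 starts after LAB14 ends — done with LAB14.
LAB12 starts exactly when LAB15 ends (back-to-back, no overlap).
Every pair is clear; the schedule has no overlaps.

Yes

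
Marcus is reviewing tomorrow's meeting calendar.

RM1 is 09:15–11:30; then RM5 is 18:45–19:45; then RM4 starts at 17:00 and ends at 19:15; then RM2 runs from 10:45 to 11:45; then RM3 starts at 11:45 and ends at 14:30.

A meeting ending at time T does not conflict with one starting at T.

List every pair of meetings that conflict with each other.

Sorted by start: RM1, RM2, RM3, RM4, RM5.
RM2 starts before RM1 ends → RM1 and RM2 overlap.
RM3 starts after RM1 ends, so nothing later overlaps RM1 either.
RM3 starts exactly when RM2 ends (back-to-back, no overlap), so nothing later overlaps RM2 either.
RM4 starts after RM3 ends, so nothing later overlaps RM3 either.
RM5 starts before RM4 ends → RM4 and RM5 overlap.

RM1 & RM2, RM4 & RM5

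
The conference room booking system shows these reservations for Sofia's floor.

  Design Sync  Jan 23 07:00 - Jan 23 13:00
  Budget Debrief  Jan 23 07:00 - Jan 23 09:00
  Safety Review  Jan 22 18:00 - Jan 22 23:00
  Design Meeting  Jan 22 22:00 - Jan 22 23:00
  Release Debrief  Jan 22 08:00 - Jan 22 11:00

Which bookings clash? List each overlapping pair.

Budget Debrief & Design Sync, Design Meeting & Safety Review

Sorted by start: Release Debrief, Safety Review, Design Meeting, Budget Debrief, Design Sync.
Safety Review starts after Release Debrief ends — done with Release Debrief.
Design Meeting starts before Safety Review ends → Safety Review and Design Meeting overlap.
Budget Debrief starts after Safety Review ends — done with Safety Review.
Budget Debrief starts after Design Meeting ends — done with Design Meeting.
Design Sync starts before Budget Debrief ends → Budget Debrief and Design Sync overlap.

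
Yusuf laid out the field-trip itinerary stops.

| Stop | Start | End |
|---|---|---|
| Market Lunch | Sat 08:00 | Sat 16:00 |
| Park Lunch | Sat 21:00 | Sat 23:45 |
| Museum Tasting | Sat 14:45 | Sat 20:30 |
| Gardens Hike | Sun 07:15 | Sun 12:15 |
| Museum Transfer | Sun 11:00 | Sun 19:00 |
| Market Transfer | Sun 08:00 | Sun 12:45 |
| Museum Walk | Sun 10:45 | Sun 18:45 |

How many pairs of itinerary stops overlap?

Two intervals overlap when each starts before the other ends.
Sorted by start: Market Lunch, Museum Tasting, Park Lunch, Gardens Hike, Market Transfer, Museum Walk, Museum Transfer.
Museum Tasting starts before Market Lunch ends → Market Lunch and Museum Tasting overlap.
Park Lunch starts after Market Lunch ends; Market Lunch is clear from here.
Park Lunch starts after Museum Tasting ends; Museum Tasting is clear from here.
Gardens Hike starts after Park Lunch ends; Park Lunch is clear from here.
Market Transfer starts before Gardens Hike ends → Gardens Hike and Market Transfer overlap.
Museum Walk starts before Gardens Hike ends → Gardens Hike and Museum Walk overlap.
Museum Transfer starts before Gardens Hike ends → Gardens Hike and Museum Transfer overlap.
Museum Walk starts before Market Transfer ends → Market Transfer and Museum Walk overlap.
Museum Transfer starts before Market Transfer ends → Market Transfer and Museum Transfer overlap.
Museum Transfer starts before Museum Walk ends → Museum Walk and Museum Transfer overlap.
Overlapping pairs: Gardens Hike & Market Transfer, Gardens Hike & Museum Transfer, Gardens Hike & Museum Walk, Market Lunch & Museum Tasting, Market Transfer & Museum Transfer, Market Transfer & Museum Walk, Museum Transfer & Museum Walk — 7 in total.

7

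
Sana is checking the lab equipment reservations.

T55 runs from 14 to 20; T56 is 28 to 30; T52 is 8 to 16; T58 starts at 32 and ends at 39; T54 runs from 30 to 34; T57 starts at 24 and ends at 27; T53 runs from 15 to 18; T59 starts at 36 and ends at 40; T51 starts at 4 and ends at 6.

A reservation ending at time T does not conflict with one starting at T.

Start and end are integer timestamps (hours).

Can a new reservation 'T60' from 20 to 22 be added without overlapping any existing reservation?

Yes — the slot is free

T51: ends 6 at or before T60 starts 20 → clear.
T52: ends 16 at or before T60 starts 20 → clear.
T55: ends 20 at or before T60 starts 20 → clear.
T53: ends 18 at or before T60 starts 20 → clear.
T57: starts 24 at or after T60 ends 22 → clear.
T56: starts 28 at or after T60 ends 22 → clear.
T54: starts 30 at or after T60 ends 22 → clear.
T58: starts 32 at or after T60 ends 22 → clear.
T59: starts 36 at or after T60 ends 22 → clear.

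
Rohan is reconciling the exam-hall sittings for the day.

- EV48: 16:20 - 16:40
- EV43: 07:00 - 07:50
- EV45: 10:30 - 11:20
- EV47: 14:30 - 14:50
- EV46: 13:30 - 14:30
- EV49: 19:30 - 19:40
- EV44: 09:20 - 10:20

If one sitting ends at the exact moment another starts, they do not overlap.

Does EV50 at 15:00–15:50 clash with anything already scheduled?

No — it doesn't clash with anything

EV43: ends 07:50 at or before EV50 starts 15:00 → clear.
EV44: ends 10:20 at or before EV50 starts 15:00 → clear.
EV45: ends 11:20 at or before EV50 starts 15:00 → clear.
EV46: ends 14:30 at or before EV50 starts 15:00 → clear.
EV47: ends 14:50 at or before EV50 starts 15:00 → clear.
EV48: starts 16:20 at or after EV50 ends 15:50 → clear.
EV49: starts 19:30 at or after EV50 ends 15:50 → clear.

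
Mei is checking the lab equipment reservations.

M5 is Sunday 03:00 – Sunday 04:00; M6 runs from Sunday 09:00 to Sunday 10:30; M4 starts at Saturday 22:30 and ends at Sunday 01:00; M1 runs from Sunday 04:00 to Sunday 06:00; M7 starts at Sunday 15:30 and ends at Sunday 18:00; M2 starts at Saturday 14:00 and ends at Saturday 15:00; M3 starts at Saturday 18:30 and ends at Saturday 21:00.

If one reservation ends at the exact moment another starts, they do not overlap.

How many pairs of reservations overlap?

Sorted by start: M2, M3, M4, M5, M1, M6, M7.
M3 starts after M2 ends; M2 is clear from here.
M4 starts after M3 ends; M3 is clear from here.
M5 starts after M4 ends; M4 is clear from here.
M1 starts exactly when M5 ends (back-to-back, no overlap); M5 is clear from here.
M6 starts after M1 ends; M1 is clear from here.
M7 starts after M6 ends.
No pair overlaps.

0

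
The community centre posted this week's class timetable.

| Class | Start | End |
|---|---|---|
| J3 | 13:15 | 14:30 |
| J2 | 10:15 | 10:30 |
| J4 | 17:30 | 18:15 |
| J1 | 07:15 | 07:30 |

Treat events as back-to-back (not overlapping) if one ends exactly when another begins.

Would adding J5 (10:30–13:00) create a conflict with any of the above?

J1: ends 07:30 at or before J5 starts 10:30 → clear.
J2: ends 10:30 at or before J5 starts 10:30 → clear.
J3: starts 13:15 at or after J5 ends 13:00 → clear.
J4: starts 17:30 at or after J5 ends 13:00 → clear.

No — it doesn't clash with anything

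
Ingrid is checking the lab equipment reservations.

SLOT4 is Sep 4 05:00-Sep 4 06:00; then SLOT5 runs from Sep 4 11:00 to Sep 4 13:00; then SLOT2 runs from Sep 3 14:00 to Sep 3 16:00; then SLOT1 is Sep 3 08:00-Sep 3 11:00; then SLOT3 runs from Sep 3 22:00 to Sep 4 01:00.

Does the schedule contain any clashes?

No

Sorted by start: SLOT1, SLOT2, SLOT3, SLOT4, SLOT5.
SLOT2 starts after SLOT1 ends, so SLOT1 has no further overlaps.
SLOT3 starts after SLOT2 ends, so SLOT2 has no further overlaps.
SLOT4 starts after SLOT3 ends, so SLOT3 has no further overlaps.
SLOT5 starts after SLOT4 ends.
Every pair is clear; the schedule has no overlaps.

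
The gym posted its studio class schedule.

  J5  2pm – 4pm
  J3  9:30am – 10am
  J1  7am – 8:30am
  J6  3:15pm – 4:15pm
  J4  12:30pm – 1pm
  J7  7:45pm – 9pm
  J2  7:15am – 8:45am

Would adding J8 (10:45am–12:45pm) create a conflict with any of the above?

Yes — it overlaps J4

J1: ends 8:30am at or before J8 starts 10:45am → clear.
J2: ends 8:45am at or before J8 starts 10:45am → clear.
J3: ends 10am at or before J8 starts 10:45am → clear.
J4: starts 12:30pm before J8 ends 12:45pm, and ends 1pm after J8 starts 10:45am → overlap.
J5: starts 2pm at or after J8 ends 12:45pm → clear.
J6: starts 3:15pm at or after J8 ends 12:45pm → clear.
J7: starts 7:45pm at or after J8 ends 12:45pm → clear.
J8 overlaps J4.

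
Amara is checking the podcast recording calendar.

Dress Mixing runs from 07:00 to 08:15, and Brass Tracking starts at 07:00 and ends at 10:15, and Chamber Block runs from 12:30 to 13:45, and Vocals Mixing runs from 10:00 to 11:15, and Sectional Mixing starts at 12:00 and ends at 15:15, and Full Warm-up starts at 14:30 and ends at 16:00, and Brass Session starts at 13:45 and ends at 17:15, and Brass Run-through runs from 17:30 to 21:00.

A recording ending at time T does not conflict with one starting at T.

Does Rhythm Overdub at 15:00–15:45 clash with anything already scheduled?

Yes — it overlaps Brass Session, Full Warm-up, Sectional Mixing

Dress Mixing: ends 08:15 at or before Rhythm Overdub starts 15:00 → clear.
Brass Tracking: ends 10:15 at or before Rhythm Overdub starts 15:00 → clear.
Vocals Mixing: ends 11:15 at or before Rhythm Overdub starts 15:00 → clear.
Sectional Mixing: starts 12:00 before Rhythm Overdub ends 15:45, and ends 15:15 after Rhythm Overdub starts 15:00 → overlap.
Chamber Block: ends 13:45 at or before Rhythm Overdub starts 15:00 → clear.
Brass Session: starts 13:45 before Rhythm Overdub ends 15:45, and ends 17:15 after Rhythm Overdub starts 15:00 → overlap.
Full Warm-up: starts 14:30 before Rhythm Overdub ends 15:45, and ends 16:00 after Rhythm Overdub starts 15:00 → overlap.
Brass Run-through: starts 17:30 at or after Rhythm Overdub ends 15:45 → clear.
Rhythm Overdub overlaps Sectional Mixing, Full Warm-up, Brass Session.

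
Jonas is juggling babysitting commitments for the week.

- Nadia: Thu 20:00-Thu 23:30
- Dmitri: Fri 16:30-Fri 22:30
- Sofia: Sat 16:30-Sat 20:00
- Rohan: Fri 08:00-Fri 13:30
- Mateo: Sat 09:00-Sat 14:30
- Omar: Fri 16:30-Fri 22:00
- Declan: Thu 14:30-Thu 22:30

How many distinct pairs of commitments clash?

2

Sorted by start: Declan, Nadia, Rohan, Dmitri, Omar, Mateo, Sofia.
Nadia starts before Declan ends → Declan and Nadia overlap.
Rohan starts after Declan ends, so nothing later overlaps Declan either.
Rohan starts after Nadia ends, so nothing later overlaps Nadia either.
Dmitri starts after Rohan ends, so nothing later overlaps Rohan either.
Omar starts before Dmitri ends → Dmitri and Omar overlap.
Mateo starts after Dmitri ends, so nothing later overlaps Dmitri either.
Mateo starts after Omar ends, so nothing later overlaps Omar either.
Sofia starts after Mateo ends.
Overlapping pairs: Declan & Nadia, Dmitri & Omar — 2 in total.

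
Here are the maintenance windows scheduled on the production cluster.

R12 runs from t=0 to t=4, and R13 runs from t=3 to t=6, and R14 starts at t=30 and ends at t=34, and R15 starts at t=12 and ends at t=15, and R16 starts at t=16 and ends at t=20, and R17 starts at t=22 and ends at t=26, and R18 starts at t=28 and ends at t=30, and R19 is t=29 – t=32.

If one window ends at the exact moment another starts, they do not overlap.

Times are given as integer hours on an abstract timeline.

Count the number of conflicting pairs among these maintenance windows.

3

Sorted by start: R12, R13, R15, R16, R17, R18, R19, R14.
R13 starts before R12 ends → R12 and R13 overlap.
R15 starts after R12 ends; R12 is clear from here.
R15 starts after R13 ends; R13 is clear from here.
R16 starts after R15 ends; R15 is clear from here.
R17 starts after R16 ends; R16 is clear from here.
R18 starts after R17 ends; R17 is clear from here.
R19 starts before R18 ends → R18 and R19 overlap.
R14 starts exactly when R18 ends (back-to-back, no overlap).
R14 starts before R19 ends → R19 and R14 overlap.
Overlapping pairs: R12 & R13, R14 & R19, R18 & R19 — 3 in total.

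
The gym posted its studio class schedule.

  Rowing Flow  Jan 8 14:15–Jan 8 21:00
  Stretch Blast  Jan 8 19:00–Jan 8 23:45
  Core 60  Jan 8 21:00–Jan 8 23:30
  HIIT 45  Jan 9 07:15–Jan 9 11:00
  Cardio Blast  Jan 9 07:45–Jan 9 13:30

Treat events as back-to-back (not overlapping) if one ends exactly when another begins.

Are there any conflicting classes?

Check each pair: they overlap iff neither finishes before the other starts.
Sorted by start: Rowing Flow, Stretch Blast, Core 60, HIIT 45, Cardio Blast.
Stretch Blast starts before Rowing Flow ends → Rowing Flow and Stretch Blast overlap.
That's a conflict, so the schedule is not conflict-free.

Yes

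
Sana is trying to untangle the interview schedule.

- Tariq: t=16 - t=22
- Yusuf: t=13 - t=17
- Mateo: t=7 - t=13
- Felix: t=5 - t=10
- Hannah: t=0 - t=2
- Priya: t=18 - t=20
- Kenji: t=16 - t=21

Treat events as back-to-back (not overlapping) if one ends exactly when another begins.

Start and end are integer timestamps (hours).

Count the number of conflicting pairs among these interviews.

6

Sorted by start: Hannah, Felix, Mateo, Yusuf, Tariq, Kenji, Priya.
Felix starts after Hannah ends, so Hannah has no further overlaps.
Mateo starts before Felix ends → Felix and Mateo overlap.
Yusuf starts after Felix ends, so Felix has no further overlaps.
Yusuf starts exactly when Mateo ends (back-to-back, no overlap), so Mateo has no further overlaps.
Tariq starts before Yusuf ends → Yusuf and Tariq overlap.
Kenji starts before Yusuf ends → Yusuf and Kenji overlap.
Priya starts after Yusuf ends.
Kenji starts before Tariq ends → Tariq and Kenji overlap.
Priya starts before Tariq ends → Tariq and Priya overlap.
Priya starts before Kenji ends → Kenji and Priya overlap.
Overlapping pairs: Felix & Mateo, Kenji & Priya, Kenji & Tariq, Kenji & Yusuf, Priya & Tariq, Tariq & Yusuf — 6 in total.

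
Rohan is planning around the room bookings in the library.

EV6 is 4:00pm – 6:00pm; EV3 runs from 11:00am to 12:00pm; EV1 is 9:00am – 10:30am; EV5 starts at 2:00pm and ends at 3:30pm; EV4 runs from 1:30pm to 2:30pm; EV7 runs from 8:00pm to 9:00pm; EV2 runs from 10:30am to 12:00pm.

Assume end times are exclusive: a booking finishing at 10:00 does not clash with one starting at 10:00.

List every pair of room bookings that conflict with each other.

Sorted by start: EV1, EV2, EV3, EV4, EV5, EV6, EV7.
EV2 starts exactly when EV1 ends (back-to-back, no overlap) — done with EV1.
EV3 starts before EV2 ends → EV2 and EV3 overlap.
EV4 starts after EV2 ends — done with EV2.
EV4 starts after EV3 ends — done with EV3.
EV5 starts before EV4 ends → EV4 and EV5 overlap.
EV6 starts after EV4 ends — done with EV4.
EV6 starts after EV5 ends — done with EV5.
EV7 starts after EV6 ends.

EV2 & EV3, EV4 & EV5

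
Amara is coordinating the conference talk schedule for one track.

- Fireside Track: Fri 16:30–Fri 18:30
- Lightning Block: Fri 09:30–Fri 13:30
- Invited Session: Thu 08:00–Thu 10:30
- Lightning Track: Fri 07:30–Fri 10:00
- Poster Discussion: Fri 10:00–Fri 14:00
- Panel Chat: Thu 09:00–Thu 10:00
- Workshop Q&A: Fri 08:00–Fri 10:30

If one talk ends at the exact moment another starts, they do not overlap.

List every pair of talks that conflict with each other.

Sorted by start: Invited Session, Panel Chat, Lightning Track, Workshop Q&A, Lightning Block, Poster Discussion, Fireside Track.
Panel Chat starts before Invited Session ends → Invited Session and Panel Chat overlap.
Lightning Track starts after Invited Session ends — done with Invited Session.
Lightning Track starts after Panel Chat ends — done with Panel Chat.
Workshop Q&A starts before Lightning Track ends → Lightning Track and Workshop Q&A overlap.
Lightning Block starts before Lightning Track ends → Lightning Track and Lightning Block overlap.
Poster Discussion starts exactly when Lightning Track ends (back-to-back, no overlap) — done with Lightning Track.
Lightning Block starts before Workshop Q&A ends → Workshop Q&A and Lightning Block overlap.
Poster Discussion starts before Workshop Q&A ends → Workshop Q&A and Poster Discussion overlap.
Fireside Track starts after Workshop Q&A ends.
Poster Discussion starts before Lightning Block ends → Lightning Block and Poster Discussion overlap.
Fireside Track starts after Lightning Block ends.
Fireside Track starts after Poster Discussion ends.

Invited Session & Panel Chat, Lightning Block & Lightning Track, Lightning Block & Poster Discussion, Lightning Block & Workshop Q&A, Lightning Track & Workshop Q&A, Poster Discussion & Workshop Q&A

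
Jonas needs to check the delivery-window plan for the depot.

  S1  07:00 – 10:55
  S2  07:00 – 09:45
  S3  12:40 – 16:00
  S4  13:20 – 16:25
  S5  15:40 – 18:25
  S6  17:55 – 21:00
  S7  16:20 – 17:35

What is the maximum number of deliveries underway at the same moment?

Sort all start/end points and keep a running count:
07:00 start S1 → 1
07:00 start S2 → 2
09:45 end S2 → 1
10:55 end S1 → 0
12:40 start S3 → 1
13:20 start S4 → 2
15:40 start S5 → 3
16:00 end S3 → 2
16:20 start S7 → 3
16:25 end S4 → 2
17:35 end S7 → 1
17:55 start S6 → 2
18:25 end S5 → 1
21:00 end S6 → 0
Peak is 3, at 15:40 (S3, S4, S5).

3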